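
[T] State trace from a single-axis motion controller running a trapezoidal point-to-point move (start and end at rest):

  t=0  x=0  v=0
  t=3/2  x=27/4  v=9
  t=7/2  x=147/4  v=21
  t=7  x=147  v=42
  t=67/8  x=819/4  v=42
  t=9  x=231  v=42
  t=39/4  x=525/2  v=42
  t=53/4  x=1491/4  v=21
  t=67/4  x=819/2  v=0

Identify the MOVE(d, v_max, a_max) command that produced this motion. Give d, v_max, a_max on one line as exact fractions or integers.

d=819/2 v_max=42 a_max=6

final state: t=67/4, x=819/2, v=0 → d = 819/2
a_max = (9−0)/(3/2−0) = 6
max v = 42 over t∈[7,39/4] → v_max = 42
check: 42·(7+11/4) = 819/2 ✓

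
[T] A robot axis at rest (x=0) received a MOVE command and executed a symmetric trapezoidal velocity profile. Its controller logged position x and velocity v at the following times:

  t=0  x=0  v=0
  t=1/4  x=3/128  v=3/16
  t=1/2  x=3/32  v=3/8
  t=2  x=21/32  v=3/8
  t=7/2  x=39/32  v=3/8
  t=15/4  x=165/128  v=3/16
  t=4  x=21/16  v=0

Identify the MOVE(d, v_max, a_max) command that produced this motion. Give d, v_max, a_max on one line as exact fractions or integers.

d=21/16 v_max=3/8 a_max=3/4

final state: t=4, x=21/16, v=0 → d = 21/16
a_max = (3/16−0)/(1/4−0) = 3/4
max v = 3/8 over t∈[1/2,7/2] → v_max = 3/8
check: 3/8·(1/2+3) = 21/16 ✓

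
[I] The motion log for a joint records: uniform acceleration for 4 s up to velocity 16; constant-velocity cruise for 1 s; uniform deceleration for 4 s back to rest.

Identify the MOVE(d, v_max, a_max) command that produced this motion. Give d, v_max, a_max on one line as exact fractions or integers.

a_max = 16/4 = 4
d_a = ½·16·4 = 32; d_c = 16·1 = 16
d = 2·32 + 16 = 80
t_c = 1 > 0 so v_max = 16

d=80 v_max=16 a_max=4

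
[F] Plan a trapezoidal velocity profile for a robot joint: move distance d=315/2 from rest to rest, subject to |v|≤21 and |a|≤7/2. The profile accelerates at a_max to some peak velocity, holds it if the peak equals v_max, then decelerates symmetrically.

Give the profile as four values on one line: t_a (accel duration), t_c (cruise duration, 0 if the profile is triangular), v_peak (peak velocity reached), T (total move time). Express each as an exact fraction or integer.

vₘ²/aₘ = 21²/(7/2) = 126
315/2 ≥ 126 ⇒ cruise phase
t_a = 21/(7/2) = 6; v_peak = 21
d_cruise = 315/2 − 126 = 63/2; t_c = (63/2)/21 = 3/2
T = 2·6 + 3/2 = 27/2

t_a=6 t_c=3/2 v_peak=21 T=27/2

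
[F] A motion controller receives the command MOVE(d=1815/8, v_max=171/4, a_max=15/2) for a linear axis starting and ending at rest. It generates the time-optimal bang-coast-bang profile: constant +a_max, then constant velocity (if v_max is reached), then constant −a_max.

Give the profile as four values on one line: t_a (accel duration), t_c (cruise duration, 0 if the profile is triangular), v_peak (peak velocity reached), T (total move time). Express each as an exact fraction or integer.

(v_max)²/a_max = (171/4)²/(15/2) = 9747/40
1815/8 < 9747/40 → triangular
v_peak = √(1815/8·15/2) = √(27225/16) = 165/4
t_a = (165/4)/(15/2) = 11/2; t_c = 0
T = 2·11/2 = 11

t_a=11/2 t_c=0 v_peak=165/4 T=11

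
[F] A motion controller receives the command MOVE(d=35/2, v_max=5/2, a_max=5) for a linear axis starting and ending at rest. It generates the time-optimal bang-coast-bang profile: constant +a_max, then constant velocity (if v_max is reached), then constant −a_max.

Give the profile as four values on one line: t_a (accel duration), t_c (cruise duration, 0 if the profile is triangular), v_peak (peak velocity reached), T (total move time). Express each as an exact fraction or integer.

v_max²/a_max = (5/2)²/5 = 5/4
35/2 ≥ 5/4 → trapezoidal
t_a = (5/2)/5 = 1/2; v_peak = 5/2
d_cruise = 35/2 − 5/4 = 65/4; t_c = (65/4)/(5/2) = 13/2
T = 2·1/2 + 13/2 = 15/2

t_a=1/2 t_c=13/2 v_peak=5/2 T=15/2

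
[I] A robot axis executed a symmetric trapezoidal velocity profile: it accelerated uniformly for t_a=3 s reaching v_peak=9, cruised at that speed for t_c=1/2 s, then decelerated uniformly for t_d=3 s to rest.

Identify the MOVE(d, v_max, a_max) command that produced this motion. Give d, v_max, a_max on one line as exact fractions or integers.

d=63/2 v_max=9 a_max=3

a_max = 9/3 = 3
d_a = ½·9·3 = 27/2; d_c = 9·1/2 = 9/2
d = 2·27/2 + 9/2 = 63/2
t_c = 1/2 > 0 so v_max = 9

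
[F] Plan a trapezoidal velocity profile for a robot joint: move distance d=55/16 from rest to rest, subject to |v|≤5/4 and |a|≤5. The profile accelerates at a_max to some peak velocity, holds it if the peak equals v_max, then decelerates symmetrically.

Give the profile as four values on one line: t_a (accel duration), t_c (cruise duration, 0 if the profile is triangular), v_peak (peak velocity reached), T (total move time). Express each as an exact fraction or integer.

t_a=1/4 t_c=5/2 v_peak=5/4 T=3

(v_max)²/a_max = (5/4)²/5 = 5/16
55/16 ≥ 5/16 → trapezoidal
t_a = (5/4)/5 = 1/4; v_peak = 5/4
d_cruise = 55/16 − 5/16 = 25/8; t_c = (25/8)/(5/4) = 5/2
T = 2·1/4 + 5/2 = 3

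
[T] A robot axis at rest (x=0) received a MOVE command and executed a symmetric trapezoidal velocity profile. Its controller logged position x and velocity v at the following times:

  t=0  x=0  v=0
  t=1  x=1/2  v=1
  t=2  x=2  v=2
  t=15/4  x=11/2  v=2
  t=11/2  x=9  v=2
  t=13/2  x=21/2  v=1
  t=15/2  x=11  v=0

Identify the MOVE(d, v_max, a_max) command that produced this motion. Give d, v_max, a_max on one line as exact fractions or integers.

final state: t=15/2, x=11, v=0 → d = 11
a_max = (1−0)/(1−0) = 1
max v = 2 over t∈[2,11/2] → v_max = 2
check: 2·(2+7/2) = 11 ✓

d=11 v_max=2 a_max=1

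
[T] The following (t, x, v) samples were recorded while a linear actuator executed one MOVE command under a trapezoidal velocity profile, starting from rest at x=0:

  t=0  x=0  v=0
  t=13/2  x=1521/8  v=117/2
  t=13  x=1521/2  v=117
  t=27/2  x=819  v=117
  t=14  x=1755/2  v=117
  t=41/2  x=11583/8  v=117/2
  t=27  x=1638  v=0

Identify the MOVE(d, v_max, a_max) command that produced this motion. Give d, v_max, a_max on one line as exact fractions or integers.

d=1638 v_max=117 a_max=9

final state: t=27, x=1638, v=0 → d = 1638
a_max = (117/2−0)/(13/2−0) = 9
max v = 117 over t∈[13,14] → v_max = 117
check: 117·(13+1) = 1638 ✓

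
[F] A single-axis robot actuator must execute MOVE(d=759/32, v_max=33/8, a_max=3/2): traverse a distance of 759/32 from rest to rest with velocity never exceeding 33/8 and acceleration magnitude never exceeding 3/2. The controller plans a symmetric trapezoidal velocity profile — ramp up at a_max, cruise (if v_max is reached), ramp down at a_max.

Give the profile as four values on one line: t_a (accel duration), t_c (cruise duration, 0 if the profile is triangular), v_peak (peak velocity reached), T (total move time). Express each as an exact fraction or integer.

t_a=11/4 t_c=3 v_peak=33/8 T=17/2

(v_max)²/a_max = (33/8)²/(3/2) = 363/32
759/32 ≥ 363/32 → trapezoidal
t_a = (33/8)/(3/2) = 11/4; v_peak = 33/8
d_cruise = 759/32 − 363/32 = 99/8; t_c = (99/8)/(33/8) = 3
T = 2·11/4 + 3 = 17/2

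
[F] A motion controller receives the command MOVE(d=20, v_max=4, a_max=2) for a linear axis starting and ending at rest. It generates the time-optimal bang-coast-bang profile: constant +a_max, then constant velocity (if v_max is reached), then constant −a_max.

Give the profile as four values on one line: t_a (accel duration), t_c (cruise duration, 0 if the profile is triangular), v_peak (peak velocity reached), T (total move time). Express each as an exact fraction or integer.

vₘ²/aₘ = 4²/2 = 8
20 ≥ 8 so v_max reached
t_a = 4/2 = 2; v_peak = 4
d_cruise = 20 − 8 = 12; t_c = 12/4 = 3
T = 2·2 + 3 = 7

t_a=2 t_c=3 v_peak=4 T=7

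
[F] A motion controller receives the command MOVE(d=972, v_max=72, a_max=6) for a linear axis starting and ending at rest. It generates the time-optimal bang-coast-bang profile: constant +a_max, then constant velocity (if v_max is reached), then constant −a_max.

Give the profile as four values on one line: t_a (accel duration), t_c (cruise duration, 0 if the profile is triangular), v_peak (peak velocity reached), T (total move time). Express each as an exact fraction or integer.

t_a=12 t_c=3/2 v_peak=72 T=51/2

v_max²/a_max = 72²/6 = 864
972 ≥ 864 so v_max reached
t_a = 72/6 = 12; v_peak = 72
d_cruise = 972 − 864 = 108; t_c = 108/72 = 3/2
T = 2·12 + 3/2 = 51/2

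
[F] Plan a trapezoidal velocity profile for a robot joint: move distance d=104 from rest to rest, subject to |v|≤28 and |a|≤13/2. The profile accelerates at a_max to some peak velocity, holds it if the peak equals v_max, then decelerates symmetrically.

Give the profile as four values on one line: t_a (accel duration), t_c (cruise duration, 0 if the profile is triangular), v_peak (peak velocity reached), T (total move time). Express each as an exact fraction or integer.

t_a=4 t_c=0 v_peak=26 T=8

v_max²/a_max = 28²/(13/2) = 1568/13
104 < 1568/13 → triangular
v_peak = √(104·13/2) = √676 = 26
t_a = 26/(13/2) = 4; t_c = 0
T = 2·4 = 8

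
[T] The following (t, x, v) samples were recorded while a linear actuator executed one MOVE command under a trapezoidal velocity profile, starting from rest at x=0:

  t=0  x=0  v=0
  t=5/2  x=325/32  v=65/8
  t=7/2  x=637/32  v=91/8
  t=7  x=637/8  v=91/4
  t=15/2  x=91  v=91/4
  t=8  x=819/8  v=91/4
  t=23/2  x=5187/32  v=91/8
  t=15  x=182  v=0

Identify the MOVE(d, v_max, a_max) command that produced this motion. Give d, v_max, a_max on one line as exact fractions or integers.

d=182 v_max=91/4 a_max=13/4

final state: t=15, x=182, v=0 → d = 182
a_max = (65/8−0)/(5/2−0) = 13/4
max v = 91/4 over t∈[7,8] → v_max = 91/4
check: 91/4·(7+1) = 182 ✓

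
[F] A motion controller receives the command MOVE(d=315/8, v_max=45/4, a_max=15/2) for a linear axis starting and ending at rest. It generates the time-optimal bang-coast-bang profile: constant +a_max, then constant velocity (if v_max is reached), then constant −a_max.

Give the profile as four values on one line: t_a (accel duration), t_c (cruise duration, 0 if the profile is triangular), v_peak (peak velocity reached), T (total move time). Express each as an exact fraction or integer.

t_a=3/2 t_c=2 v_peak=45/4 T=5

(v_max)²/a_max = (45/4)²/(15/2) = 135/8
315/8 ≥ 135/8 ⇒ cruise phase
t_a = (45/4)/(15/2) = 3/2; v_peak = 45/4
d_cruise = 315/8 − 135/8 = 45/2; t_c = (45/2)/(45/4) = 2
T = 2·3/2 + 2 = 5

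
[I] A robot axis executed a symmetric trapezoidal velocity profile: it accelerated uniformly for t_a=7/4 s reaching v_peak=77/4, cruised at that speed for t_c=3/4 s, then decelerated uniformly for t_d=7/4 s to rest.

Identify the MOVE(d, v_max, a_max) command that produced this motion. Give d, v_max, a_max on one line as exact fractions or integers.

a_max = (77/4)/(7/4) = 11
d_a = ½·77/4·7/4 = 539/32; d_c = 77/4·3/4 = 231/16
d = 2·539/32 + 231/16 = 385/8
t_c = 3/4 > 0 ⇒ limit active, v_max = 77/4

d=385/8 v_max=77/4 a_max=11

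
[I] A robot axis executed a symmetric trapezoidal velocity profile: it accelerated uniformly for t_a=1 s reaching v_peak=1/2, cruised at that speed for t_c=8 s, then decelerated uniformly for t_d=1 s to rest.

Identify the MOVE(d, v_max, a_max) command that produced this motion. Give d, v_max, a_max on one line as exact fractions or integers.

d=9/2 v_max=1/2 a_max=1/2

a_max = (1/2)/1 = 1/2
d_a = ½·1/2·1 = 1/4; d_c = 1/2·8 = 4
d = 2·1/4 + 4 = 9/2
t_c = 8 > 0 so v_max = 1/2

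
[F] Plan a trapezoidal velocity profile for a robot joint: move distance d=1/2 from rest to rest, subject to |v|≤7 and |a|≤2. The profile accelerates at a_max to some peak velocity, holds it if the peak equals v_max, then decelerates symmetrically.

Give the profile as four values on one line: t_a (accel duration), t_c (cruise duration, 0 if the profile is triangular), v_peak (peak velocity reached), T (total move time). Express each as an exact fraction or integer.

t_a=1/2 t_c=0 v_peak=1 T=1

(v_max)²/a_max = 7²/2 = 49/2
1/2 < 49/2 → triangular
v_peak = √(1/2·2) = √1 = 1
t_a = 1/2; t_c = 0
T = 2·1/2 = 1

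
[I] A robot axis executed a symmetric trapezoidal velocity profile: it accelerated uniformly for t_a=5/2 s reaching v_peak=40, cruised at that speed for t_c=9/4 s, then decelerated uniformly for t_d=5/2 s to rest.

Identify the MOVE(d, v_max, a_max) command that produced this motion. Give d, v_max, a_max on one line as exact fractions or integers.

d=190 v_max=40 a_max=16

a_max = 40/(5/2) = 16
d_a = ½·40·5/2 = 50; d_c = 40·9/4 = 90
d = 2·50 + 90 = 190
t_c = 9/4 > 0 → v_max = v_peak = 40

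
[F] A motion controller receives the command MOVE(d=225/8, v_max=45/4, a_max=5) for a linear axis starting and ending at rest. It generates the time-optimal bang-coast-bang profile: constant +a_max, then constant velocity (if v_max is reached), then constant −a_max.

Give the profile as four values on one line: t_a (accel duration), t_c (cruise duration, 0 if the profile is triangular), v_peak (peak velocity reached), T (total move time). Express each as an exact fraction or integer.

(v_max)²/a_max = (45/4)²/5 = 405/16
225/8 ≥ 405/16 → trapezoidal
t_a = (45/4)/5 = 9/4; v_peak = 45/4
d_cruise = 225/8 − 405/16 = 45/16; t_c = (45/16)/(45/4) = 1/4
T = 2·9/4 + 1/4 = 19/4

t_a=9/4 t_c=1/4 v_peak=45/4 T=19/4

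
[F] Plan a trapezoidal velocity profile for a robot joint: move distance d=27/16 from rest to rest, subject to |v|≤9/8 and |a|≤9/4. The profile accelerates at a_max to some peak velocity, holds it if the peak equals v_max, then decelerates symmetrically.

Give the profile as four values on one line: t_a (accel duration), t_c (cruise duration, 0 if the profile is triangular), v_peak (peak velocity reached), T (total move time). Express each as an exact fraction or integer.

vₘ²/aₘ = (9/8)²/(9/4) = 9/16
27/16 ≥ 9/16 → trapezoidal
t_a = (9/8)/(9/4) = 1/2; v_peak = 9/8
d_cruise = 27/16 − 9/16 = 9/8; t_c = (9/8)/(9/8) = 1
T = 2·1/2 + 1 = 2

t_a=1/2 t_c=1 v_peak=9/8 T=2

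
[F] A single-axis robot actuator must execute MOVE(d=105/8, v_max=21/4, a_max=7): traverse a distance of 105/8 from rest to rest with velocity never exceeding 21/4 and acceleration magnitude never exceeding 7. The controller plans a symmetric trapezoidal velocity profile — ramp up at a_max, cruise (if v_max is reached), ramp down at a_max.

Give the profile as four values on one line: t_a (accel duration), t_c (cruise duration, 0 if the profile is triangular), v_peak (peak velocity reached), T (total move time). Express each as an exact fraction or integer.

(v_max)²/a_max = (21/4)²/7 = 63/16
105/8 ≥ 63/16 so v_max reached
t_a = (21/4)/7 = 3/4; v_peak = 21/4
d_cruise = 105/8 − 63/16 = 147/16; t_c = (147/16)/(21/4) = 7/4
T = 2·3/4 + 7/4 = 13/4

t_a=3/4 t_c=7/4 v_peak=21/4 T=13/4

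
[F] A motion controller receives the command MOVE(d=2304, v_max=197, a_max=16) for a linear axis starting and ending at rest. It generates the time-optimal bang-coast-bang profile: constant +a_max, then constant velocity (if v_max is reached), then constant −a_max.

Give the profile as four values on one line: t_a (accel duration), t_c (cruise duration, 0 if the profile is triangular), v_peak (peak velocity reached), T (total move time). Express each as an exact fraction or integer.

vₘ²/aₘ = 197²/16 = 38809/16
2304 < 38809/16 ⇒ no cruise
v_peak = √(2304·16) = √36864 = 192
t_a = 192/16 = 12; t_c = 0
T = 2·12 = 24

t_a=12 t_c=0 v_peak=192 T=24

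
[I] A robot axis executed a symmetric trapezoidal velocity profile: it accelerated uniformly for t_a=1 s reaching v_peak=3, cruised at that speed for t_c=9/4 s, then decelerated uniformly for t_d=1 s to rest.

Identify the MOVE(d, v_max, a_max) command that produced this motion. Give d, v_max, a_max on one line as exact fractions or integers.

d=39/4 v_max=3 a_max=3

a_max = 3/1 = 3
d_a = ½·3·1 = 3/2; d_c = 3·9/4 = 27/4
d = 2·3/2 + 27/4 = 39/4
t_c = 9/4 > 0 → v_max = v_peak = 3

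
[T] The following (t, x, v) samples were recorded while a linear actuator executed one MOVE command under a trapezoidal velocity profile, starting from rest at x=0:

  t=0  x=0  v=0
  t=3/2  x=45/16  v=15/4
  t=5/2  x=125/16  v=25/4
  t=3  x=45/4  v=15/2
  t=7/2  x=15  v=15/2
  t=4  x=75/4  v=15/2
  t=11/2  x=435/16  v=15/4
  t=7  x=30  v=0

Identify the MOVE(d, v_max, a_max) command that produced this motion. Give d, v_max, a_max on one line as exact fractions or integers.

d=30 v_max=15/2 a_max=5/2

final state: t=7, x=30, v=0 → d = 30
a_max = (15/4−0)/(3/2−0) = 5/2
max v = 15/2 over t∈[3,4] → v_max = 15/2
check: 15/2·(3+1) = 30 ✓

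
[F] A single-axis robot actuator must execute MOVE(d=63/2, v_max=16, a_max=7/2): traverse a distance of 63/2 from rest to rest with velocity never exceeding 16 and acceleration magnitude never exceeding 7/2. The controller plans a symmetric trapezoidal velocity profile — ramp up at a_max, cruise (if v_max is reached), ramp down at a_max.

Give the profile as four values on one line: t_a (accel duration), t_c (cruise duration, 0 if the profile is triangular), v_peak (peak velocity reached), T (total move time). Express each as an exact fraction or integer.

t_a=3 t_c=0 v_peak=21/2 T=6

v_max²/a_max = 16²/(7/2) = 512/7
63/2 < 512/7 so t_c = 0
v_peak = √(63/2·7/2) = √(441/4) = 21/2
t_a = (21/2)/(7/2) = 3; t_c = 0
T = 2·3 = 6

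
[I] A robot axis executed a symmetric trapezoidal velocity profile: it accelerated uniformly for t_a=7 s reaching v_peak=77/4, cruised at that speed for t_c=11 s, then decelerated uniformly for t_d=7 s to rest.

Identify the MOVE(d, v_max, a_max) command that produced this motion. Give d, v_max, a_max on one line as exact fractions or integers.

d=693/2 v_max=77/4 a_max=11/4

a_max = (77/4)/7 = 11/4
d_a = ½·77/4·7 = 539/8; d_c = 77/4·11 = 847/4
d = 2·539/8 + 847/4 = 693/2
t_c = 11 > 0 → v_max = v_peak = 77/4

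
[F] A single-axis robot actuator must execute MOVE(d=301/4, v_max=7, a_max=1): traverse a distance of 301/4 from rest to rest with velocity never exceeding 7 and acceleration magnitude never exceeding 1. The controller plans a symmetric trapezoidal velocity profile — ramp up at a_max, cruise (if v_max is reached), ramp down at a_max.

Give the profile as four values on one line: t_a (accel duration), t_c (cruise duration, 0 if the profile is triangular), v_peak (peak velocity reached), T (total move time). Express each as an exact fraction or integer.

vₘ²/aₘ = 7²/1 = 49
301/4 ≥ 49 ⇒ cruise phase
t_a = 7/1 = 7; v_peak = 7
d_cruise = 301/4 − 49 = 105/4; t_c = (105/4)/7 = 15/4
T = 2·7 + 15/4 = 71/4

t_a=7 t_c=15/4 v_peak=7 T=71/4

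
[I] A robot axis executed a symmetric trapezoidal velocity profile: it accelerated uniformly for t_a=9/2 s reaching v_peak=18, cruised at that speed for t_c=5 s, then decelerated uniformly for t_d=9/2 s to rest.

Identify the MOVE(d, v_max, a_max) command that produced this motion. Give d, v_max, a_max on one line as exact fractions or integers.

a_max = 18/(9/2) = 4
d_a = ½·18·9/2 = 81/2; d_c = 18·5 = 90
d = 2·81/2 + 90 = 171
t_c = 5 > 0 ⇒ limit active, v_max = 18

d=171 v_max=18 a_max=4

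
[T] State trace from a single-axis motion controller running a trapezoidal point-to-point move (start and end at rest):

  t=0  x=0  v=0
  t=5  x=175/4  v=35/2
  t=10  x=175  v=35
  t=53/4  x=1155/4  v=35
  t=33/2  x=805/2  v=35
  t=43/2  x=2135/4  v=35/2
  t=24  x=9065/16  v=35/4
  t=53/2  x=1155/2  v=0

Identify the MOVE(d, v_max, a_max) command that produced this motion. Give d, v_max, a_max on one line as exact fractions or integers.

final state: t=53/2, x=1155/2, v=0 → d = 1155/2
a_max = (35/2−0)/(5−0) = 7/2
max v = 35 over t∈[10,33/2] → v_max = 35
check: 35·(10+13/2) = 1155/2 ✓

d=1155/2 v_max=35 a_max=7/2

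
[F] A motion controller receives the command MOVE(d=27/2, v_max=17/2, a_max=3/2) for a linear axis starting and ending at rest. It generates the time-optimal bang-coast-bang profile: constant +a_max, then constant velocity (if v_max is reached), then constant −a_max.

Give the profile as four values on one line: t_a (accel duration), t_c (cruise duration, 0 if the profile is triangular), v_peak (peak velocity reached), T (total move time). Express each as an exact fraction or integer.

t_a=3 t_c=0 v_peak=9/2 T=6

v_max²/a_max = (17/2)²/(3/2) = 289/6
27/2 < 289/6 ⇒ no cruise
v_peak = √(27/2·3/2) = √(81/4) = 9/2
t_a = (9/2)/(3/2) = 3; t_c = 0
T = 2·3 = 6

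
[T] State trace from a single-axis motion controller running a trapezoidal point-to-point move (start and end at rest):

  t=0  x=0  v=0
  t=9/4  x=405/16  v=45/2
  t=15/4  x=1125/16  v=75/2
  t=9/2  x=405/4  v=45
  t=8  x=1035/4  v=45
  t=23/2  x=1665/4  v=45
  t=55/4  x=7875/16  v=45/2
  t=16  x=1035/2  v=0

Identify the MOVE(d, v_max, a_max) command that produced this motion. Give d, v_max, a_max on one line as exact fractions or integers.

final state: t=16, x=1035/2, v=0 → d = 1035/2
a_max = (45/2−0)/(9/4−0) = 10
max v = 45 over t∈[9/2,23/2] → v_max = 45
check: 45·(9/2+7) = 1035/2 ✓

d=1035/2 v_max=45 a_max=10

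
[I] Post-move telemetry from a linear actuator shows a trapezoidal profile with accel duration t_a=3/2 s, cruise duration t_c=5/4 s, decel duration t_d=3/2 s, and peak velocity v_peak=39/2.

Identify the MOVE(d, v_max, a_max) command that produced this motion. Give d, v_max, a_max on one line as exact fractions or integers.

d=429/8 v_max=39/2 a_max=13

a_max = (39/2)/(3/2) = 13
d_a = ½·39/2·3/2 = 117/8; d_c = 39/2·5/4 = 195/8
d = 2·117/8 + 195/8 = 429/8
t_c = 5/4 > 0 → v_max = v_peak = 39/2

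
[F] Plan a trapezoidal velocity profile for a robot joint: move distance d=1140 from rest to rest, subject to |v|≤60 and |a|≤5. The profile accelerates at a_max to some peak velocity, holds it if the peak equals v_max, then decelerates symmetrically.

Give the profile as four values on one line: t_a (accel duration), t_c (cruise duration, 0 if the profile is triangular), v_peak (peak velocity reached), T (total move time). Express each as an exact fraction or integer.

(v_max)²/a_max = 60²/5 = 720
1140 ≥ 720 so v_max reached
t_a = 60/5 = 12; v_peak = 60
d_cruise = 1140 − 720 = 420; t_c = 420/60 = 7
T = 2·12 + 7 = 31

t_a=12 t_c=7 v_peak=60 T=31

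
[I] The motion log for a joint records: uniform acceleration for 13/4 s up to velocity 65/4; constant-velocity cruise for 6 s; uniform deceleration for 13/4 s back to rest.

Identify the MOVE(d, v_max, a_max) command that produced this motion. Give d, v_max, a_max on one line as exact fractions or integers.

d=2405/16 v_max=65/4 a_max=5

a_max = (65/4)/(13/4) = 5
d_a = ½·65/4·13/4 = 845/32; d_c = 65/4·6 = 195/2
d = 2·845/32 + 195/2 = 2405/16
t_c = 6 > 0 so v_max = 65/4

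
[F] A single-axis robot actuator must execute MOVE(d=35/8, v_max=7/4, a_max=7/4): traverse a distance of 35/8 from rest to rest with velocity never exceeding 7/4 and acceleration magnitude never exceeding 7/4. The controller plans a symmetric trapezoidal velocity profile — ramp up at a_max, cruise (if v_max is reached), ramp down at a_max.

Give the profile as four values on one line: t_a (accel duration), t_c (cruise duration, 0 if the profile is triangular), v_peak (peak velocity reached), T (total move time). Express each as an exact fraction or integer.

(v_max)²/a_max = (7/4)²/(7/4) = 7/4
35/8 ≥ 7/4 so v_max reached
t_a = (7/4)/(7/4) = 1; v_peak = 7/4
d_cruise = 35/8 − 7/4 = 21/8; t_c = (21/8)/(7/4) = 3/2
T = 2·1 + 3/2 = 7/2

t_a=1 t_c=3/2 v_peak=7/4 T=7/2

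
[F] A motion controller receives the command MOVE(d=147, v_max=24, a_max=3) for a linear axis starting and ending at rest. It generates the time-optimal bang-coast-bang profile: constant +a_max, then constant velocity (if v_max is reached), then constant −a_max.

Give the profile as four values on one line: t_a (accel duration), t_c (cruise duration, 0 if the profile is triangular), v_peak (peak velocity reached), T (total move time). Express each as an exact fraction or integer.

v_max²/a_max = 24²/3 = 192
147 < 192 so t_c = 0
v_peak = √(147·3) = √441 = 21
t_a = 21/3 = 7; t_c = 0
T = 2·7 = 14

t_a=7 t_c=0 v_peak=21 T=14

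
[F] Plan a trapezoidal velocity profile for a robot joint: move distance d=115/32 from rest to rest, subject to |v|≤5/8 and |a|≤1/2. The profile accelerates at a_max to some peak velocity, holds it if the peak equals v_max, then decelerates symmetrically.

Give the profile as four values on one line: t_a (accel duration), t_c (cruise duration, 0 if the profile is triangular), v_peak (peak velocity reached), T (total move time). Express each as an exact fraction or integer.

vₘ²/aₘ = (5/8)²/(1/2) = 25/32
115/32 ≥ 25/32 ⇒ cruise phase
t_a = (5/8)/(1/2) = 5/4; v_peak = 5/8
d_cruise = 115/32 − 25/32 = 45/16; t_c = (45/16)/(5/8) = 9/2
T = 2·5/4 + 9/2 = 7

t_a=5/4 t_c=9/2 v_peak=5/8 T=7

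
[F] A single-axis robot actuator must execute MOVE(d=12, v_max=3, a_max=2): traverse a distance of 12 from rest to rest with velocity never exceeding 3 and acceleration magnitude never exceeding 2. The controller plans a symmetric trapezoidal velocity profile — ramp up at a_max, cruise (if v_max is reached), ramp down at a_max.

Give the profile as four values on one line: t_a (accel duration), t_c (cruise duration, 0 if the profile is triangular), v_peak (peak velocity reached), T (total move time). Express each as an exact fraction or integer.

t_a=3/2 t_c=5/2 v_peak=3 T=11/2

vₘ²/aₘ = 3²/2 = 9/2
12 ≥ 9/2 → trapezoidal
t_a = 3/2; v_peak = 3
d_cruise = 12 − 9/2 = 15/2; t_c = (15/2)/3 = 5/2
T = 2·3/2 + 5/2 = 11/2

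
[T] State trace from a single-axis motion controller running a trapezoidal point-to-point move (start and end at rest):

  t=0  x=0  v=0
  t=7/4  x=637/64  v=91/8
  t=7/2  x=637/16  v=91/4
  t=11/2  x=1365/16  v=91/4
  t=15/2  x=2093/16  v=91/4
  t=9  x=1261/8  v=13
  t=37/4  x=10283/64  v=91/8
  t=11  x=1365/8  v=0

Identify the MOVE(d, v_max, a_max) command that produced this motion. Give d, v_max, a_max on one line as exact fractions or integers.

final state: t=11, x=1365/8, v=0 → d = 1365/8
a_max = (91/8−0)/(7/4−0) = 13/2
max v = 91/4 over t∈[7/2,15/2] → v_max = 91/4
check: 91/4·(7/2+4) = 1365/8 ✓

d=1365/8 v_max=91/4 a_max=13/2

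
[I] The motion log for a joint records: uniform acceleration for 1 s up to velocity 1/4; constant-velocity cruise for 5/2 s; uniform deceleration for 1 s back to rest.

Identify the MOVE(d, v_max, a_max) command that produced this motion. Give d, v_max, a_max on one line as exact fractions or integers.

d=7/8 v_max=1/4 a_max=1/4

a_max = (1/4)/1 = 1/4
d_a = ½·1/4·1 = 1/8; d_c = 1/4·5/2 = 5/8
d = 2·1/8 + 5/8 = 7/8
t_c = 5/2 > 0 ⇒ limit active, v_max = 1/4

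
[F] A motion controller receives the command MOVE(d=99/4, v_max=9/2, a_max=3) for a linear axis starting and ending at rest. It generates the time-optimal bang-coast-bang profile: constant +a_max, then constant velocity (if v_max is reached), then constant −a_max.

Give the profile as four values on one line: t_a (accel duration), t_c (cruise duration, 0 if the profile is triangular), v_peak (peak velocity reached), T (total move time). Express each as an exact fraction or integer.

t_a=3/2 t_c=4 v_peak=9/2 T=7

(v_max)²/a_max = (9/2)²/3 = 27/4
99/4 ≥ 27/4 → trapezoidal
t_a = (9/2)/3 = 3/2; v_peak = 9/2
d_cruise = 99/4 − 27/4 = 18; t_c = 18/(9/2) = 4
T = 2·3/2 + 4 = 7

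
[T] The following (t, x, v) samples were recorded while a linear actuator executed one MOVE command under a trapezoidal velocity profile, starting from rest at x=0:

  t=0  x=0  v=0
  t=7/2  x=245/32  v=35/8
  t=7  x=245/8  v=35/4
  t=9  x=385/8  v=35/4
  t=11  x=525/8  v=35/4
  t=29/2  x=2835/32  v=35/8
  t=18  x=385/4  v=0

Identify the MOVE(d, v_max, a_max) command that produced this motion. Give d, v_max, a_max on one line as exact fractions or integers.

final state: t=18, x=385/4, v=0 → d = 385/4
a_max = (35/8−0)/(7/2−0) = 5/4
max v = 35/4 over t∈[7,11] → v_max = 35/4
check: 35/4·(7+4) = 385/4 ✓

d=385/4 v_max=35/4 a_max=5/4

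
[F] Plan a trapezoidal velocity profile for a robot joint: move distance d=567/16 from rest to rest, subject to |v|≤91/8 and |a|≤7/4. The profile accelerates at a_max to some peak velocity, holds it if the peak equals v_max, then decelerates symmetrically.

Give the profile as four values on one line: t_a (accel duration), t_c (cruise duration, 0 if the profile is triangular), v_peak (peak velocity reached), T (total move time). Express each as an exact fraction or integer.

(v_max)²/a_max = (91/8)²/(7/4) = 1183/16
567/16 < 1183/16 so t_c = 0
v_peak = √(567/16·7/4) = √(3969/64) = 63/8
t_a = (63/8)/(7/4) = 9/2; t_c = 0
T = 2·9/2 = 9

t_a=9/2 t_c=0 v_peak=63/8 T=9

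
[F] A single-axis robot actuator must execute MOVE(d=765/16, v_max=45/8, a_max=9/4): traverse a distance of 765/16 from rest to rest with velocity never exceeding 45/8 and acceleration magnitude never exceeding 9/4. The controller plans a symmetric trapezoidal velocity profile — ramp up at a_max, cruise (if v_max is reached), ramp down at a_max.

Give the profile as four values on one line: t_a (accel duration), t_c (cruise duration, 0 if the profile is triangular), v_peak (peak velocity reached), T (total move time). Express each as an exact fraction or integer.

t_a=5/2 t_c=6 v_peak=45/8 T=11

vₘ²/aₘ = (45/8)²/(9/4) = 225/16
765/16 ≥ 225/16 so v_max reached
t_a = (45/8)/(9/4) = 5/2; v_peak = 45/8
d_cruise = 765/16 − 225/16 = 135/4; t_c = (135/4)/(45/8) = 6
T = 2·5/2 + 6 = 11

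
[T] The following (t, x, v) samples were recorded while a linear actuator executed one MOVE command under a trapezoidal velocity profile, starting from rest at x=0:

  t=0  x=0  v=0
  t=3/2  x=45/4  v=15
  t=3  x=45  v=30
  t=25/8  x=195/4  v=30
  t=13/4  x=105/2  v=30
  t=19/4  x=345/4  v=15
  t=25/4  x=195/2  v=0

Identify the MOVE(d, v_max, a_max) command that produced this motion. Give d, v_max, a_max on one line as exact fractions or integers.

final state: t=25/4, x=195/2, v=0 → d = 195/2
a_max = (15−0)/(3/2−0) = 10
max v = 30 over t∈[3,13/4] → v_max = 30
check: 30·(3+1/4) = 195/2 ✓

d=195/2 v_max=30 a_max=10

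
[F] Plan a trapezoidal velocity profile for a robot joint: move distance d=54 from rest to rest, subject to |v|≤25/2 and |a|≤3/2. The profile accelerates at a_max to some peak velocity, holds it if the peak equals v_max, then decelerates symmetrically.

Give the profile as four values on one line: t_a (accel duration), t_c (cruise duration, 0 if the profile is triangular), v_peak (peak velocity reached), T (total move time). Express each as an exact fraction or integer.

v_max²/a_max = (25/2)²/(3/2) = 625/6
54 < 625/6 so t_c = 0
v_peak = √(54·3/2) = √81 = 9
t_a = 9/(3/2) = 6; t_c = 0
T = 2·6 = 12

t_a=6 t_c=0 v_peak=9 T=12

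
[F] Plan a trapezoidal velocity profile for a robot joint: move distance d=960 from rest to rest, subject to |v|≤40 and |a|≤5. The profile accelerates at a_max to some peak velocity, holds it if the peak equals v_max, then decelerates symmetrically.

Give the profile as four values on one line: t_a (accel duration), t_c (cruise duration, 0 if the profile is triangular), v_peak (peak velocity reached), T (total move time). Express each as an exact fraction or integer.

t_a=8 t_c=16 v_peak=40 T=32

vₘ²/aₘ = 40²/5 = 320
960 ≥ 320 so v_max reached
t_a = 40/5 = 8; v_peak = 40
d_cruise = 960 − 320 = 640; t_c = 640/40 = 16
T = 2·8 + 16 = 32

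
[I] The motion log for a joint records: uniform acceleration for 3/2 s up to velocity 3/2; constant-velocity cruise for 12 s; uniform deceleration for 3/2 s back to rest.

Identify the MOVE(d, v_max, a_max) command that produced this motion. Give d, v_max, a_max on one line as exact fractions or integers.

a_max = (3/2)/(3/2) = 1
d_a = ½·3/2·3/2 = 9/8; d_c = 3/2·12 = 18
d = 2·9/8 + 18 = 81/4
t_c = 12 > 0 so v_max = 3/2

d=81/4 v_max=3/2 a_max=1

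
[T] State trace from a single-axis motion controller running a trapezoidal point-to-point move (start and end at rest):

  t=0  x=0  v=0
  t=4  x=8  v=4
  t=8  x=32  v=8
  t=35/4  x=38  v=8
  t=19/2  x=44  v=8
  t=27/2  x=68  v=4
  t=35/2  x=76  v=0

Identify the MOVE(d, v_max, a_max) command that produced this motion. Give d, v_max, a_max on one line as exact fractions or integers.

final state: t=35/2, x=76, v=0 → d = 76
a_max = (4−0)/(4−0) = 1
max v = 8 over t∈[8,19/2] → v_max = 8
check: 8·(8+3/2) = 76 ✓

d=76 v_max=8 a_max=1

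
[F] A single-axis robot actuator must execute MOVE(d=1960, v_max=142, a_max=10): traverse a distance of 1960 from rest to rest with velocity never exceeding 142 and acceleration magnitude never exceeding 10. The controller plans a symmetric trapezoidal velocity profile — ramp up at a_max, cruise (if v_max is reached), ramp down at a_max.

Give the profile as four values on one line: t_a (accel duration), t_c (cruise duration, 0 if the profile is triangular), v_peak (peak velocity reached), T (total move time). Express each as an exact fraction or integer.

t_a=14 t_c=0 v_peak=140 T=28

v_max²/a_max = 142²/10 = 10082/5
1960 < 10082/5 ⇒ no cruise
v_peak = √(1960·10) = √19600 = 140
t_a = 140/10 = 14; t_c = 0
T = 2·14 = 28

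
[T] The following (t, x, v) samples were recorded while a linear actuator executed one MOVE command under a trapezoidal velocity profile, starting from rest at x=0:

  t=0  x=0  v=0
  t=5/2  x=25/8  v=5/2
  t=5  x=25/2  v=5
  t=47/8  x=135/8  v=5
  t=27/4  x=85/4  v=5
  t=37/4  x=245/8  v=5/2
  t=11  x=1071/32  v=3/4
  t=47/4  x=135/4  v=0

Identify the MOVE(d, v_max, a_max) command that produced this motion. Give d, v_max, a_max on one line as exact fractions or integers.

d=135/4 v_max=5 a_max=1

final state: t=47/4, x=135/4, v=0 → d = 135/4
a_max = (5/2−0)/(5/2−0) = 1
max v = 5 over t∈[5,27/4] → v_max = 5
check: 5·(5+7/4) = 135/4 ✓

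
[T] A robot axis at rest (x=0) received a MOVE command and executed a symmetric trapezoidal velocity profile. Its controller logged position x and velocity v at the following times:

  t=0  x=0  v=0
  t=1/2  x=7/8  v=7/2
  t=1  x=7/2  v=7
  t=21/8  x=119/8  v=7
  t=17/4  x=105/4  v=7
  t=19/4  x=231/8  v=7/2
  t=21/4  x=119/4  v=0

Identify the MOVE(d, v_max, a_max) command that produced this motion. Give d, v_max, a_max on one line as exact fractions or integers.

final state: t=21/4, x=119/4, v=0 → d = 119/4
a_max = (7/2−0)/(1/2−0) = 7
max v = 7 over t∈[1,17/4] → v_max = 7
check: 7·(1+13/4) = 119/4 ✓

d=119/4 v_max=7 a_max=7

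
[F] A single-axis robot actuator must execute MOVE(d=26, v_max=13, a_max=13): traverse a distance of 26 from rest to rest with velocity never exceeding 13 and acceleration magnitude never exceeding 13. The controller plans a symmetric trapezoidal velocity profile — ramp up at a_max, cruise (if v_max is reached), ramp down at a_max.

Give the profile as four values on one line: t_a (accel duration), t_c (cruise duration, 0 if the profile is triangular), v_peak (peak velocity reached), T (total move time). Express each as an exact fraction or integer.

(v_max)²/a_max = 13²/13 = 13
26 ≥ 13 so v_max reached
t_a = 13/13 = 1; v_peak = 13
d_cruise = 26 − 13 = 13; t_c = 13/13 = 1
T = 2·1 + 1 = 3

t_a=1 t_c=1 v_peak=13 T=3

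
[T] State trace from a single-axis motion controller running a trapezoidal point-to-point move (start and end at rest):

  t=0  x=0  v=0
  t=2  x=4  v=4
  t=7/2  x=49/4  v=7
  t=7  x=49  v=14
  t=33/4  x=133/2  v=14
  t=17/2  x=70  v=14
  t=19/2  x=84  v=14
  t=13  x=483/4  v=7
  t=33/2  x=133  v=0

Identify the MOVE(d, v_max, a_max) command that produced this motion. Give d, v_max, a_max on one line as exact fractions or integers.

final state: t=33/2, x=133, v=0 → d = 133
a_max = (4−0)/(2−0) = 2
max v = 14 over t∈[7,19/2] → v_max = 14
check: 14·(7+5/2) = 133 ✓

d=133 v_max=14 a_max=2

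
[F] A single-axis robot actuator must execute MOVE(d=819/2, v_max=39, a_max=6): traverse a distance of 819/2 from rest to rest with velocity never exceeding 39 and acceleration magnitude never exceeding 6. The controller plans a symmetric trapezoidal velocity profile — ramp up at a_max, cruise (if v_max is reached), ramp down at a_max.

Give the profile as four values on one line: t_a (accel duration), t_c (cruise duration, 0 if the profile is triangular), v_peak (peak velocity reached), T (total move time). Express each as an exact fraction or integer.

t_a=13/2 t_c=4 v_peak=39 T=17

vₘ²/aₘ = 39²/6 = 507/2
819/2 ≥ 507/2 so v_max reached
t_a = 39/6 = 13/2; v_peak = 39
d_cruise = 819/2 − 507/2 = 156; t_c = 156/39 = 4
T = 2·13/2 + 4 = 17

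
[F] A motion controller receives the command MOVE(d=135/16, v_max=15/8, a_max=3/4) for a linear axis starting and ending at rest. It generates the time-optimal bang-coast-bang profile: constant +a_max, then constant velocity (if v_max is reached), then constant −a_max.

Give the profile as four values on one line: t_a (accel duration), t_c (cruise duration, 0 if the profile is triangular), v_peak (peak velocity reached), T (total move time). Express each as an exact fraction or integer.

t_a=5/2 t_c=2 v_peak=15/8 T=7

vₘ²/aₘ = (15/8)²/(3/4) = 75/16
135/16 ≥ 75/16 → trapezoidal
t_a = (15/8)/(3/4) = 5/2; v_peak = 15/8
d_cruise = 135/16 − 75/16 = 15/4; t_c = (15/4)/(15/8) = 2
T = 2·5/2 + 2 = 7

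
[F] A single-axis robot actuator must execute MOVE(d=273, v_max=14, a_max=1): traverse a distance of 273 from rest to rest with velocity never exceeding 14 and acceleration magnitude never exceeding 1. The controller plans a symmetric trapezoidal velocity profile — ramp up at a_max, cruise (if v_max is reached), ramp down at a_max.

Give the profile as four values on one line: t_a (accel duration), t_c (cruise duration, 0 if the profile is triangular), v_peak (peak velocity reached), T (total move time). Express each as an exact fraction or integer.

t_a=14 t_c=11/2 v_peak=14 T=67/2

v_max²/a_max = 14²/1 = 196
273 ≥ 196 ⇒ cruise phase
t_a = 14/1 = 14; v_peak = 14
d_cruise = 273 − 196 = 77; t_c = 77/14 = 11/2
T = 2·14 + 11/2 = 67/2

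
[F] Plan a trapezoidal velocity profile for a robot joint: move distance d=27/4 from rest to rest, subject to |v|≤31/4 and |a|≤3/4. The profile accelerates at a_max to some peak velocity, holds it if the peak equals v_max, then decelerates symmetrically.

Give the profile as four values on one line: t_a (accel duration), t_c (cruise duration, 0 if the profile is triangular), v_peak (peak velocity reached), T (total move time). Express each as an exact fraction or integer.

t_a=3 t_c=0 v_peak=9/4 T=6

v_max²/a_max = (31/4)²/(3/4) = 961/12
27/4 < 961/12 ⇒ no cruise
v_peak = √(27/4·3/4) = √(81/16) = 9/4
t_a = (9/4)/(3/4) = 3; t_c = 0
T = 2·3 = 6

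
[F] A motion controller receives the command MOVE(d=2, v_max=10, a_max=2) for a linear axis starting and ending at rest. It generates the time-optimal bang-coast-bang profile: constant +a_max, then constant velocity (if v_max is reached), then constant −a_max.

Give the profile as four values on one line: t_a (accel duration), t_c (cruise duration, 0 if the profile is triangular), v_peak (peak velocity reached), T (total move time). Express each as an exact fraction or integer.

(v_max)²/a_max = 10²/2 = 50
2 < 50 ⇒ no cruise
v_peak = √(2·2) = √4 = 2
t_a = 2/2 = 1; t_c = 0
T = 2·1 = 2

t_a=1 t_c=0 v_peak=2 T=2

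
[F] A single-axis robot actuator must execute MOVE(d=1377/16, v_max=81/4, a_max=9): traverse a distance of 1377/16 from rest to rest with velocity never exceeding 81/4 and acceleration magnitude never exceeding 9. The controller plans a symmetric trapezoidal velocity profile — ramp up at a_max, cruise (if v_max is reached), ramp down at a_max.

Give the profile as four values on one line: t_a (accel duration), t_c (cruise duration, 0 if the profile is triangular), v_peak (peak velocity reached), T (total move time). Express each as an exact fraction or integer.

v_max²/a_max = (81/4)²/9 = 729/16
1377/16 ≥ 729/16 so v_max reached
t_a = (81/4)/9 = 9/4; v_peak = 81/4
d_cruise = 1377/16 − 729/16 = 81/2; t_c = (81/2)/(81/4) = 2
T = 2·9/4 + 2 = 13/2

t_a=9/4 t_c=2 v_peak=81/4 T=13/2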